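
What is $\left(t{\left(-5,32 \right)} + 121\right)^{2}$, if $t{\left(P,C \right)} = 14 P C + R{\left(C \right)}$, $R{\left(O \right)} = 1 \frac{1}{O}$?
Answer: $\frac{4597789249}{1024} \approx 4.49 \cdot 10^{6}$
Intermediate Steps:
$R{\left(O \right)} = \frac{1}{O}$
$t{\left(P,C \right)} = \frac{1}{C} + 14 C P$ ($t{\left(P,C \right)} = 14 P C + \frac{1}{C} = 14 C P + \frac{1}{C} = \frac{1}{C} + 14 C P$)
$\left(t{\left(-5,32 \right)} + 121\right)^{2} = \left(\left(\frac{1}{32} + 14 \cdot 32 \left(-5\right)\right) + 121\right)^{2} = \left(\left(\frac{1}{32} - 2240\right) + 121\right)^{2} = \left(- \frac{71679}{32} + 121\right)^{2} = \left(- \frac{67807}{32}\right)^{2} = \frac{4597789249}{1024}$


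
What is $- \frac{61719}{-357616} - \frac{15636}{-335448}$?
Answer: $\frac{156519041}{714056976} \approx 0.2192$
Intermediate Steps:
$- \frac{61719}{-357616} - \frac{15636}{-335448} = \left(-61719\right) \left(- \frac{1}{357616}\right) - - \frac{1303}{27954} = \frac{8817}{51088} + \frac{1303}{27954} = \frac{156519041}{714056976}$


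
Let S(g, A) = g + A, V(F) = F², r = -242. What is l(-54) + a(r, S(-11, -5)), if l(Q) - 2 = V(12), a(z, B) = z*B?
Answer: 4018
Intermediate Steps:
S(g, A) = A + g
a(z, B) = B*z
l(Q) = 146 (l(Q) = 2 + 12² = 2 + 144 = 146)
l(-54) + a(r, S(-11, -5)) = 146 + (-5 - 11)*(-242) = 146 - 16*(-242) = 146 + 3872 = 4018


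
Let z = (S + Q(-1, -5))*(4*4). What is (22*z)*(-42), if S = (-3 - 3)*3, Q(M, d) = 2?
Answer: 236544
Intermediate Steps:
S = -18 (S = -6*3 = -18)
z = -256 (z = (-18 + 2)*(4*4) = -16*16 = -256)
(22*z)*(-42) = (22*(-256))*(-42) = -5632*(-42) = 236544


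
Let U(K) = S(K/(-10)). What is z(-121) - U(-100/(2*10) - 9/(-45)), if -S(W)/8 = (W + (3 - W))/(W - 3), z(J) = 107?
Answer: 2047/21 ≈ 97.476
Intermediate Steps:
S(W) = -24/(-3 + W) (S(W) = -8*(W + (3 - W))/(W - 3) = -24/(-3 + W))
U(K) = -24/(-3 - K/10) (U(K) = -24/(-3 + K/(-10)) = -24/(-3 + K*(-1/10)) = -24/(-3 - K/10))
z(-121) - U(-100/(2*10) - 9/(-45)) = 107 - 240/(30 + (-100/(2*10) - 9/(-45))) = 107 - 240/(30 + (-100/20 - 9*(-1/45))) = 107 - 240/(30 + (-100*1/20 + 1/5)) = 107 - 240/(30 + (-5 + 1/5)) = 107 - 240/(30 - 24/5) = 107 - 240/126/5 = 107 - 240*5/126 = 107 - 1*200/21 = 107 - 200/21 = 2047/21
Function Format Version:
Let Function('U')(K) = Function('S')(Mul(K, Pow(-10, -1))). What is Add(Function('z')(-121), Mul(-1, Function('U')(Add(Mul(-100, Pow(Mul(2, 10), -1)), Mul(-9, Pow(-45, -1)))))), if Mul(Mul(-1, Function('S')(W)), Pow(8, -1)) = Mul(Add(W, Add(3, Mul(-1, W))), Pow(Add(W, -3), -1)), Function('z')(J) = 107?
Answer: Rational(2047, 21) ≈ 97.476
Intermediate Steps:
Function('S')(W) = Mul(-24, Pow(Add(-3, W), -1)) (Function('S')(W) = Mul(-8, Mul(Add(W, Add(3, Mul(-1, W))), Pow(Add(W, -3), -1))) = Mul(-8, Mul(3, Pow(Add(-3, W), -1))) = Mul(-24, Pow(Add(-3, W), -1)))
Function('U')(K) = Mul(-24, Pow(Add(-3, Mul(Rational(-1, 10), K)), -1)) (Function('U')(K) = Mul(-24, Pow(Add(-3, Mul(K, Pow(-10, -1))), -1)) = Mul(-24, Pow(Add(-3, Mul(K, Rational(-1, 10))), -1)) = Mul(-24, Pow(Add(-3, Mul(Rational(-1, 10), K)), -1)))
Add(Function('z')(-121), Mul(-1, Function('U')(Add(Mul(-100, Pow(Mul(2, 10), -1)), Mul(-9, Pow(-45, -1)))))) = Add(107, Mul(-1, Mul(240, Pow(Add(30, Add(Mul(-100, Pow(Mul(2, 10), -1)), Mul(-9, Pow(-45, -1)))), -1)))) = Add(107, Mul(-1, Mul(240, Pow(Add(30, Add(Mul(-100, Pow(20, -1)), Mul(-9, Rational(-1, 45)))), -1)))) = Add(107, Mul(-1, Mul(240, Pow(Add(30, Add(Mul(-100, Rational(1, 20)), Rational(1, 5))), -1)))) = Add(107, Mul(-1, Mul(240, Pow(Add(30, Add(-5, Rational(1, 5))), -1)))) = Add(107, Mul(-1, Mul(240, Pow(Add(30, Rational(-24, 5)), -1)))) = Add(107, Mul(-1, Mul(240, Pow(Rational(126, 5), -1)))) = Add(107, Mul(-1, Mul(240, Rational(5, 126)))) = Add(107, Mul(-1, Rational(200, 21))) = Add(107, Rational(-200, 21)) = Rational(2047, 21)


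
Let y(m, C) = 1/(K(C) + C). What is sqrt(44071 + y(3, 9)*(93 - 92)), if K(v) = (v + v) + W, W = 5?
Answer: 3*sqrt(313394)/8 ≈ 209.93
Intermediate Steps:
K(v) = 5 + 2*v (K(v) = (v + v) + 5 = 2*v + 5 = 5 + 2*v)
y(m, C) = 1/(5 + 3*C) (y(m, C) = 1/((5 + 2*C) + C) = 1/(5 + 3*C))
sqrt(44071 + y(3, 9)*(93 - 92)) = sqrt(44071 + (93 - 92)/(5 + 3*9)) = sqrt(44071 + 1/(5 + 27)) = sqrt(44071 + 1/32) = sqrt(1410273/32) = 3*sqrt(313394)/8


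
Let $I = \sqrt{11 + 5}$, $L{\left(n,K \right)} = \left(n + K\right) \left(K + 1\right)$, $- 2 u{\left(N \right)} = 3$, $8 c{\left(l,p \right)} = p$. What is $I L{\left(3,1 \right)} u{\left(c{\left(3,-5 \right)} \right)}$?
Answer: $-48$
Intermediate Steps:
$c{\left(l,p \right)} = \frac{p}{8}$
$u{\left(N \right)} = - \frac{3}{2}$ ($u{\left(N \right)} = \left(- \frac{1}{2}\right) 3 = - \frac{3}{2}$)
$L{\left(n,K \right)} = \left(1 + K\right) \left(K + n\right)$ ($L{\left(n,K \right)} = \left(K + n\right) \left(1 + K\right) = \left(1 + K\right) \left(K + n\right)$)
$I = 4$ ($I = \sqrt{16} = 4$)
$I L{\left(3,1 \right)} u{\left(c{\left(3,-5 \right)} \right)} = 4 \left(1 + 3 + 1^{2} + 1 \cdot 3\right) \left(- \frac{3}{2}\right) = 4 \left(1 + 3 + 1 + 3\right) \left(- \frac{3}{2}\right) = 4 \cdot 8 \left(- \frac{3}{2}\right) = 32 \left(- \frac{3}{2}\right) = -48$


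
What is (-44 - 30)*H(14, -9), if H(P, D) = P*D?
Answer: 9324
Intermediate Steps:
H(P, D) = D*P
(-44 - 30)*H(14, -9) = (-44 - 30)*(-9*14) = -74*(-126) = 9324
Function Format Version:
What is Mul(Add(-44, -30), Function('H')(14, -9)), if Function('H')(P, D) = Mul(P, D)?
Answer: 9324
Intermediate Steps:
Function('H')(P, D) = Mul(D, P)
Mul(Add(-44, -30), Function('H')(14, -9)) = Mul(Add(-44, -30), Mul(-9, 14)) = Mul(-74, -126) = 9324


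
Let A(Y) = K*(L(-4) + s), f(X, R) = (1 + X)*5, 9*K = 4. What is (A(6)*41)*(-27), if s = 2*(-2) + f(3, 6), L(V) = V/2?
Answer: -6888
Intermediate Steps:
K = 4/9 (K = (⅑)*4 = 4/9 ≈ 0.44444)
L(V) = V/2 (L(V) = V*(½) = V/2)
f(X, R) = 5 + 5*X
s = 16 (s = 2*(-2) + (5 + 5*3) = -4 + (5 + 15) = -4 + 20 = 16)
A(Y) = 56/9 (A(Y) = 4*((½)*(-4) + 16)/9 = 4*(-2 + 16)/9 = (4/9)*14 = 56/9)
(A(6)*41)*(-27) = ((56/9)*41)*(-27) = (2296/9)*(-27) = -6888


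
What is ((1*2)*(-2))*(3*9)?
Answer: -108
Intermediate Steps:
((1*2)*(-2))*(3*9) = (2*(-2))*27 = -4*27 = -108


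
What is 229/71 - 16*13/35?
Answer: -6753/2485 ≈ -2.7175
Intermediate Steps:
229/71 - 16*13/35 = 229*(1/71) - 208*1/35 = 229/71 - 208/35 = -6753/2485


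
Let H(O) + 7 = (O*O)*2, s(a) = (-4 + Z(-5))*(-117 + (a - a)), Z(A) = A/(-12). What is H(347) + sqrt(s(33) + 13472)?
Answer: 240811 + sqrt(55565)/2 ≈ 2.4093e+5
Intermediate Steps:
Z(A) = -A/12 (Z(A) = A*(-1/12) = -A/12)
s(a) = 1677/4 (s(a) = (-4 - 1/12*(-5))*(-117 + (a - a)) = (-4 + 5/12)*(-117 + 0) = -43/12*(-117) = 1677/4)
H(O) = -7 + 2*O**2 (H(O) = -7 + (O*O)*2 = -7 + O**2*2 = -7 + 2*O**2)
H(347) + sqrt(s(33) + 13472) = (-7 + 2*347**2) + sqrt(1677/4 + 13472) = (-7 + 2*120409) + sqrt(55565/4) = (-7 + 240818) + sqrt(55565)/2 = 240811 + sqrt(55565)/2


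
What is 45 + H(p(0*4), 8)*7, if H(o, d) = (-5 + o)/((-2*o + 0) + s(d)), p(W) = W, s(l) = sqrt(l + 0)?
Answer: 45 - 35*sqrt(2)/4 ≈ 32.626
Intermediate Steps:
s(l) = sqrt(l)
H(o, d) = (-5 + o)/(sqrt(d) - 2*o) (H(o, d) = (-5 + o)/((-2*o + 0) + sqrt(d)) = (-5 + o)/(-2*o + sqrt(d)) = (-5 + o)/(sqrt(d) - 2*o))
45 + H(p(0*4), 8)*7 = 45 + ((-5 + 0*4)/(sqrt(8) - 0*4))*7 = 45 + ((-5 + 0)/(2*sqrt(2) - 2*0))*7 = 45 + (-5/(2*sqrt(2) + 0))*7 = 45 + (-5/(2*sqrt(2)))*7 = 45 + ((sqrt(2)/4)*(-5))*7 = 45 - 5*sqrt(2)/4*7 = 45 - 35*sqrt(2)/4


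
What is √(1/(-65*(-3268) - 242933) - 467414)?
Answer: I*√435182611825479/30513 ≈ 683.68*I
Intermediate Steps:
√(1/(-65*(-3268) - 242933) - 467414) = √(1/(212420 - 242933) - 467414) = √(1/(-30513) - 467414) = √(-1/30513 - 467414) = √(-14262203383/30513) = I*√435182611825479/30513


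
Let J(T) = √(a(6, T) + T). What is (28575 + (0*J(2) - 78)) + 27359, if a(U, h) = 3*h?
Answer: 55856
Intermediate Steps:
J(T) = 2*√T (J(T) = √(3*T + T) = √(4*T) = 2*√T)
(28575 + (0*J(2) - 78)) + 27359 = (28575 + (0*(2*√2) - 78)) + 27359 = (28575 + (0 - 78)) + 27359 = (28575 - 78) + 27359 = 28497 + 27359 = 55856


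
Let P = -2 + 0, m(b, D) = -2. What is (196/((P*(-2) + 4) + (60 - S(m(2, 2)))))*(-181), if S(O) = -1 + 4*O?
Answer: -5068/11 ≈ -460.73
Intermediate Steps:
P = -2
(196/((P*(-2) + 4) + (60 - S(m(2, 2)))))*(-181) = (196/((-2*(-2) + 4) + (60 - (-1 + 4*(-2)))))*(-181) = (196/((4 + 4) + (60 - (-1 - 8))))*(-181) = (196/(8 + (60 - 1*(-9))))*(-181) = (196/(8 + (60 + 9)))*(-181) = (196/(8 + 69))*(-181) = (196/77)*(-181) = ((1/77)*196)*(-181) = (28/11)*(-181) = -5068/11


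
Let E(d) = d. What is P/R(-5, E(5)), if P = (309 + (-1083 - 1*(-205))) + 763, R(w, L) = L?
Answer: 194/5 ≈ 38.800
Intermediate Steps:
P = 194 (P = (309 + (-1083 + 205)) + 763 = (309 - 878) + 763 = -569 + 763 = 194)
P/R(-5, E(5)) = 194/5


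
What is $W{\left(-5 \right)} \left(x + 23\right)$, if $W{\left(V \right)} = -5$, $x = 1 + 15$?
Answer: $-195$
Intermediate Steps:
$x = 16$
$W{\left(-5 \right)} \left(x + 23\right) = - 5 \left(16 + 23\right) = \left(-5\right) 39 = -195$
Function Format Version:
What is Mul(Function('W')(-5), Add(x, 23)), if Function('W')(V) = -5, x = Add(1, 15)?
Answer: -195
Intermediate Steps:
x = 16
Mul(Function('W')(-5), Add(x, 23)) = Mul(-5, Add(16, 23)) = Mul(-5, 39) = -195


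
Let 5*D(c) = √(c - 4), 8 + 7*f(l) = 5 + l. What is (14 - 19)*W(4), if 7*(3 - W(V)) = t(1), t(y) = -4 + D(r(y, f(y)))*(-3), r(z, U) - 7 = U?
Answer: -125/7 - 3*√133/49 ≈ -18.563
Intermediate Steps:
f(l) = -3/7 + l/7 (f(l) = -8/7 + (5 + l)/7 = -8/7 + (5/7 + l/7) = -3/7 + l/7)
r(z, U) = 7 + U
D(c) = √(-4 + c)/5 (D(c) = √(c - 4)/5 = √(-4 + c)/5)
t(y) = -4 - 3*√(18/7 + y/7)/5 (t(y) = -4 + (√(-4 + (7 + (-3/7 + y/7)))/5)*(-3) = -4 + (√(-4 + (46/7 + y/7))/5)*(-3) = -4 + (√(18/7 + y/7)/5)*(-3) = -4 - 3*√(18/7 + y/7)/5)
W(V) = 25/7 + 3*√133/245 (W(V) = 3 - (-4 - 3*√(126 + 7*1)/35)/7 = 3 - (-4 - 3*√(126 + 7)/35)/7 = 3 - (-4 - 3*√133/35)/7 = 3 + (4/7 + 3*√133/245) = 25/7 + 3*√133/245)
(14 - 19)*W(4) = (14 - 19)*(25/7 + 3*√133/245) = -5*(25/7 + 3*√133/245) = -125/7 - 3*√133/49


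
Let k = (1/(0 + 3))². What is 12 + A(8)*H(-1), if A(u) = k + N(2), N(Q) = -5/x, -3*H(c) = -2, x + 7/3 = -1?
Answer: 353/27 ≈ 13.074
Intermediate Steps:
x = -10/3 (x = -7/3 - 1 = -10/3 ≈ -3.3333)
H(c) = ⅔ (H(c) = -⅓*(-2) = ⅔)
N(Q) = 3/2 (N(Q) = -5/(-10/3) = -5*(-3/10) = 3/2)
k = ⅑ (k = (1/3)² = (⅓)² = ⅑ ≈ 0.11111)
A(u) = 29/18 (A(u) = ⅑ + 3/2 = 29/18)
12 + A(8)*H(-1) = 12 + (29/18)*(⅔) = 12 + 29/27 = 353/27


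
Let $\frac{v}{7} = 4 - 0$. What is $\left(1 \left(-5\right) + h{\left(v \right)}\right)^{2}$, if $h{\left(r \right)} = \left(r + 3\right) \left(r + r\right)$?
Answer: $2996361$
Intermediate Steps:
$v = 28$ ($v = 7 \left(4 - 0\right) = 7 \left(4 + 0\right) = 7 \cdot 4 = 28$)
$h{\left(r \right)} = 2 r \left(3 + r\right)$ ($h{\left(r \right)} = \left(3 + r\right) 2 r = 2 r \left(3 + r\right)$)
$\left(1 \left(-5\right) + h{\left(v \right)}\right)^{2} = \left(1 \left(-5\right) + 2 \cdot 28 \left(3 + 28\right)\right)^{2} = \left(-5 + 2 \cdot 28 \cdot 31\right)^{2} = \left(-5 + 1736\right)^{2} = 1731^{2} = 2996361$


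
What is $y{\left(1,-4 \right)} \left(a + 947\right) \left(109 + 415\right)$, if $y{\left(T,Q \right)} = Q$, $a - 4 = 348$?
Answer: $-2722704$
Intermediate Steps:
$a = 352$ ($a = 4 + 348 = 352$)
$y{\left(1,-4 \right)} \left(a + 947\right) \left(109 + 415\right) = - 4 \left(352 + 947\right) \left(109 + 415\right) = - 4 \cdot 1299 \cdot 524 = \left(-4\right) 680676 = -2722704$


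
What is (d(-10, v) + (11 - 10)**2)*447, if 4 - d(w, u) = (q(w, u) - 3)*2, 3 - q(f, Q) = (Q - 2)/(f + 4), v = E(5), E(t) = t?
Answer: 1788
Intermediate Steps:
v = 5
q(f, Q) = 3 - (-2 + Q)/(4 + f) (q(f, Q) = 3 - (Q - 2)/(f + 4) = 3 - (-2 + Q)/(4 + f))
d(w, u) = 10 - 2*(14 - u + 3*w)/(4 + w) (d(w, u) = 4 - ((14 - u + 3*w)/(4 + w) - 3)*2 = 4 - (-3 + (14 - u + 3*w)/(4 + w))*2 = 4 - (-6 + 2*(14 - u + 3*w)/(4 + w)) = 4 + (6 - 2*(14 - u + 3*w)/(4 + w)) = 10 - 2*(14 - u + 3*w)/(4 + w))
(d(-10, v) + (11 - 10)**2)*447 = (2*(6 + 5 + 2*(-10))/(4 - 10) + (11 - 10)**2)*447 = (2*(6 + 5 - 20)/(-6) + 1**2)*447 = (2*(-1/6)*(-9) + 1)*447 = (3 + 1)*447 = 4*447 = 1788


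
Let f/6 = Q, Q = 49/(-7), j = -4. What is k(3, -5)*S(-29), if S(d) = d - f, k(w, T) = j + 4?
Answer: 0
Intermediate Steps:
Q = -7 (Q = 49*(-1/7) = -7)
f = -42 (f = 6*(-7) = -42)
k(w, T) = 0 (k(w, T) = -4 + 4 = 0)
S(d) = 42 + d (S(d) = d - 1*(-42) = d + 42 = 42 + d)
k(3, -5)*S(-29) = 0*(42 - 29) = 0*13 = 0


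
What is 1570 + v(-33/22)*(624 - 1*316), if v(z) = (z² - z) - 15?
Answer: -1895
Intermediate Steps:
v(z) = -15 + z² - z
1570 + v(-33/22)*(624 - 1*316) = 1570 + (-15 + (-33/22)² - (-33)/22)*(624 - 1*316) = 1570 + (-15 + (-33*1/22)² - (-33)/22)*(624 - 316) = 1570 + (-15 + (-3/2)² - 1*(-3/2))*308 = 1570 + (-15 + 9/4 + 3/2)*308 = 1570 - 45/4*308 = 1570 - 3465 = -1895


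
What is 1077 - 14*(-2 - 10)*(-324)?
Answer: -53355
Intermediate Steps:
1077 - 14*(-2 - 10)*(-324) = 1077 - 14*(-12)*(-324) = 1077 + 168*(-324) = 1077 - 54432 = -53355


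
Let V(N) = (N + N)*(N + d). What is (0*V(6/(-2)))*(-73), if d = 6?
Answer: 0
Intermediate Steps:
V(N) = 2*N*(6 + N) (V(N) = (N + N)*(N + 6) = (2*N)*(6 + N) = 2*N*(6 + N))
(0*V(6/(-2)))*(-73) = (0*(2*(6/(-2))*(6 + 6/(-2))))*(-73) = (0*(2*(6*(-½))*(6 + 6*(-½))))*(-73) = (0*(2*(-3)*(6 - 3)))*(-73) = (0*(2*(-3)*3))*(-73) = (0*(-18))*(-73) = 0*(-73) = 0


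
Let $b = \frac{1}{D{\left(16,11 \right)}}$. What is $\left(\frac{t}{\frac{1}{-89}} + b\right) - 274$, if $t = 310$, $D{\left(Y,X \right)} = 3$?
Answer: $- \frac{83591}{3} \approx -27864.0$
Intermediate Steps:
$b = \frac{1}{3} \approx 0.33333$
$\left(\frac{t}{\frac{1}{-89}} + b\right) - 274 = \left(\frac{310}{\frac{1}{-89}} + \frac{1}{3}\right) - 274 = \left(\frac{310}{- \frac{1}{89}} + \frac{1}{3}\right) - 274 = \left(310 \left(-89\right) + \frac{1}{3}\right) - 274 = \left(-27590 + \frac{1}{3}\right) - 274 = - \frac{82769}{3} - 274 = - \frac{83591}{3}$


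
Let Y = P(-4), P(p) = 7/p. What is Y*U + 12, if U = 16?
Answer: -16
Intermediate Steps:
Y = -7/4 (Y = 7/(-4) = 7*(-¼) = -7/4 ≈ -1.7500)
Y*U + 12 = -7/4*16 + 12 = -28 + 12 = -16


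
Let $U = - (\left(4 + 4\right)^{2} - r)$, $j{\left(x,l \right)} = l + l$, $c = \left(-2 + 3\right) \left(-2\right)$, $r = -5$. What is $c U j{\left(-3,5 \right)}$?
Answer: $1380$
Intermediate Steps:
$c = -2$ ($c = 1 \left(-2\right) = -2$)
$j{\left(x,l \right)} = 2 l$
$U = -69$ ($U = - (\left(4 + 4\right)^{2} - -5) = - (8^{2} + 5) = - (64 + 5) = \left(-1\right) 69 = -69$)
$c U j{\left(-3,5 \right)} = \left(-2\right) \left(-69\right) 2 \cdot 5 = 138 \cdot 10 = 1380$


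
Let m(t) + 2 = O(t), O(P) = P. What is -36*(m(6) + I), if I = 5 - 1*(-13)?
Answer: -792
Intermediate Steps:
I = 18 (I = 5 + 13 = 18)
m(t) = -2 + t
-36*(m(6) + I) = -36*((-2 + 6) + 18) = -36*(4 + 18) = -36*22 = -792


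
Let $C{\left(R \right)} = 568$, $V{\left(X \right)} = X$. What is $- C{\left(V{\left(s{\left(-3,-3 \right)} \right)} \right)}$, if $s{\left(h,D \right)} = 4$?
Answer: $-568$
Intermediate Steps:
$- C{\left(V{\left(s{\left(-3,-3 \right)} \right)} \right)} = \left(-1\right) 568 = -568$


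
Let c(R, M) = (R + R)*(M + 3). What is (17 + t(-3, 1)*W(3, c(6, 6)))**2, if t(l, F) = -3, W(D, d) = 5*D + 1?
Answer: 961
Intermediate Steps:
c(R, M) = 2*R*(3 + M) (c(R, M) = (2*R)*(3 + M) = 2*R*(3 + M))
W(D, d) = 1 + 5*D
(17 + t(-3, 1)*W(3, c(6, 6)))**2 = (17 - 3*(1 + 5*3))**2 = (17 - 3*(1 + 15))**2 = (17 - 3*16)**2 = (17 - 48)**2 = (-31)**2 = 961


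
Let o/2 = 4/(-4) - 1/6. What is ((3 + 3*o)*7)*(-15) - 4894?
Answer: -4474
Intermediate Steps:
o = -7/3 (o = 2*(4/(-4) - 1/6) = 2*(4*(-1/4) - 1*1/6) = 2*(-1 - 1/6) = 2*(-7/6) = -7/3 ≈ -2.3333)
((3 + 3*o)*7)*(-15) - 4894 = ((3 + 3*(-7/3))*7)*(-15) - 4894 = ((3 - 7)*7)*(-15) - 4894 = -4*7*(-15) - 4894 = -28*(-15) - 4894 = 420 - 4894 = -4474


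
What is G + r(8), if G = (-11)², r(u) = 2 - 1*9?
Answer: 114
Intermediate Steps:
r(u) = -7 (r(u) = 2 - 9 = -7)
G = 121
G + r(8) = 121 - 7 = 114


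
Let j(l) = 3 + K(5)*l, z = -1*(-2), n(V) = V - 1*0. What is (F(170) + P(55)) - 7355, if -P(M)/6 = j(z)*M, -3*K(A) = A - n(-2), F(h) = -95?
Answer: -6900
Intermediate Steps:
n(V) = V (n(V) = V + 0 = V)
z = 2
K(A) = -2/3 - A/3 (K(A) = -(A - 1*(-2))/3 = -(A + 2)/3 = -(2 + A)/3 = -2/3 - A/3)
j(l) = 3 - 7*l/3 (j(l) = 3 + (-2/3 - 1/3*5)*l = 3 + (-2/3 - 5/3)*l = 3 - 7*l/3)
P(M) = 10*M (P(M) = -6*(3 - 7/3*2)*M = -6*(3 - 14/3)*M = -(-10)*M = 10*M)
(F(170) + P(55)) - 7355 = (-95 + 10*55) - 7355 = (-95 + 550) - 7355 = 455 - 7355 = -6900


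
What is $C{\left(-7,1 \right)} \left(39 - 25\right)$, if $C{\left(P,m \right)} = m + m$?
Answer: $28$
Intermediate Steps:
$C{\left(P,m \right)} = 2 m$
$C{\left(-7,1 \right)} \left(39 - 25\right) = 2 \cdot 1 \left(39 - 25\right) = 2 \left(39 - 25\right) = 2 \cdot 14 = 28$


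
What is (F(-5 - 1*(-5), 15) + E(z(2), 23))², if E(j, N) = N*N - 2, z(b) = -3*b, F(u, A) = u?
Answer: 277729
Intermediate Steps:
E(j, N) = -2 + N² (E(j, N) = N² - 2 = -2 + N²)
(F(-5 - 1*(-5), 15) + E(z(2), 23))² = ((-5 - 1*(-5)) + (-2 + 23²))² = ((-5 + 5) + (-2 + 529))² = (0 + 527)² = 527² = 277729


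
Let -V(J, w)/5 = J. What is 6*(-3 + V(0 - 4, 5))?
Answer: 102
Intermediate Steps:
V(J, w) = -5*J
6*(-3 + V(0 - 4, 5)) = 6*(-3 - 5*(0 - 4)) = 6*(-3 - 5*(-4)) = 6*(-3 + 20) = 6*17 = 102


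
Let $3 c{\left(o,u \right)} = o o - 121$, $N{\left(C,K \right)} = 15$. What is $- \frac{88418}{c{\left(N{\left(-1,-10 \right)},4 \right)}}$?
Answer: $- \frac{132627}{52} \approx -2550.5$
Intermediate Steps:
$c{\left(o,u \right)} = - \frac{121}{3} + \frac{o^{2}}{3}$ ($c{\left(o,u \right)} = \frac{o o - 121}{3} = \frac{o^{2} - 121}{3} = \frac{-121 + o^{2}}{3} = - \frac{121}{3} + \frac{o^{2}}{3}$)
$- \frac{88418}{c{\left(N{\left(-1,-10 \right)},4 \right)}} = - \frac{88418}{- \frac{121}{3} + \frac{15^{2}}{3}} = - \frac{88418}{- \frac{121}{3} + \frac{1}{3} \cdot 225} = - \frac{88418}{- \frac{121}{3} + 75} = - \frac{88418}{\frac{104}{3}} = \left(-88418\right) \frac{3}{104} = - \frac{132627}{52}$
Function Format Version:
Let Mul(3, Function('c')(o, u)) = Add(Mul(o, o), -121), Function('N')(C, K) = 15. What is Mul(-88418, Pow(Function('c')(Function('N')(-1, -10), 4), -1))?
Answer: Rational(-132627, 52) ≈ -2550.5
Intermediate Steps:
Function('c')(o, u) = Add(Rational(-121, 3), Mul(Rational(1, 3), Pow(o, 2))) (Function('c')(o, u) = Mul(Rational(1, 3), Add(Mul(o, o), -121)) = Mul(Rational(1, 3), Add(Pow(o, 2), -121)) = Mul(Rational(1, 3), Add(-121, Pow(o, 2))) = Add(Rational(-121, 3), Mul(Rational(1, 3), Pow(o, 2))))
Mul(-88418, Pow(Function('c')(Function('N')(-1, -10), 4), -1)) = Mul(-88418, Pow(Add(Rational(-121, 3), Mul(Rational(1, 3), Pow(15, 2))), -1)) = Mul(-88418, Pow(Add(Rational(-121, 3), Mul(Rational(1, 3), 225)), -1)) = Mul(-88418, Pow(Add(Rational(-121, 3), 75), -1)) = Mul(-88418, Pow(Rational(104, 3), -1)) = Mul(-88418, Rational(3, 104)) = Rational(-132627, 52)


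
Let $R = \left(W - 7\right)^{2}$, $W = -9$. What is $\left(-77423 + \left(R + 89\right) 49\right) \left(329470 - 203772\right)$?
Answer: $-7606991564$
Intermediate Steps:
$R = 256$ ($R = \left(-9 - 7\right)^{2} = \left(-16\right)^{2} = 256$)
$\left(-77423 + \left(R + 89\right) 49\right) \left(329470 - 203772\right) = \left(-77423 + \left(256 + 89\right) 49\right) \left(329470 - 203772\right) = \left(-77423 + 345 \cdot 49\right) 125698 = \left(-77423 + 16905\right) 125698 = \left(-60518\right) 125698 = -7606991564$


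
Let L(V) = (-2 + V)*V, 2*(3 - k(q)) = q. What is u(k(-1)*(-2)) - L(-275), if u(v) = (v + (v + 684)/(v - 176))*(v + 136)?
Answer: -4730869/61 ≈ -77555.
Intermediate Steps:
k(q) = 3 - q/2
L(V) = V*(-2 + V)
u(v) = (136 + v)*(v + (684 + v)/(-176 + v)) (u(v) = (v + (684 + v)/(-176 + v))*(136 + v) = (136 + v)*(v + (684 + v)/(-176 + v)))
u(k(-1)*(-2)) - L(-275) = (93024 + ((3 - ½*(-1))*(-2))³ - 23116*(3 - ½*(-1))*(-2) - 39*4*(3 - ½*(-1))²)/(-176 + (3 - ½*(-1))*(-2)) - (-275)*(-2 - 275) = (93024 + ((3 + ½)*(-2))³ - 23116*(3 + ½)*(-2) - 39*4*(3 + ½)²)/(-176 + (3 + ½)*(-2)) - (-275)*(-277) = (93024 + ((7/2)*(-2))³ - 80906*(-2) - 39*((7/2)*(-2))²)/(-176 + (7/2)*(-2)) - 1*76175 = (93024 + (-7)³ - 23116*(-7) - 39*(-7)²)/(-176 - 7) - 76175 = (93024 - 343 + 161812 - 39*49)/(-183) - 76175 = -(93024 - 343 + 161812 - 1911)/183 - 76175 = -1/183*252582 - 76175 = -84194/61 - 76175 = -4730869/61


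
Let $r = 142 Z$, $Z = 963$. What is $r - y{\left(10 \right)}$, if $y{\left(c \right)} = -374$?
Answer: $137120$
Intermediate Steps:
$r = 136746$ ($r = 142 \cdot 963 = 136746$)
$r - y{\left(10 \right)} = 136746 - -374 = 136746 + 374 = 137120$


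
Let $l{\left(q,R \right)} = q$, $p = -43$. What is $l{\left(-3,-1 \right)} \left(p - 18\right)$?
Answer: $183$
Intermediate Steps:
$l{\left(-3,-1 \right)} \left(p - 18\right) = - 3 \left(-43 - 18\right) = \left(-3\right) \left(-61\right) = 183$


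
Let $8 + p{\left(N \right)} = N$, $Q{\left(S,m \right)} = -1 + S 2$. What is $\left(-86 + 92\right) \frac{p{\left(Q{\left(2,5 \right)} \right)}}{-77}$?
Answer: $\frac{30}{77} \approx 0.38961$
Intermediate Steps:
$Q{\left(S,m \right)} = -1 + 2 S$
$p{\left(N \right)} = -8 + N$
$\left(-86 + 92\right) \frac{p{\left(Q{\left(2,5 \right)} \right)}}{-77} = \left(-86 + 92\right) \frac{-8 + \left(-1 + 2 \cdot 2\right)}{-77} = 6 \left(-8 + \left(-1 + 4\right)\right) \left(- \frac{1}{77}\right) = 6 \left(-8 + 3\right) \left(- \frac{1}{77}\right) = 6 \left(\left(-5\right) \left(- \frac{1}{77}\right)\right) = 6 \cdot \frac{5}{77} = \frac{30}{77}$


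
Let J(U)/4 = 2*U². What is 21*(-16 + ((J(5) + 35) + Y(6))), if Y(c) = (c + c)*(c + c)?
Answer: 7623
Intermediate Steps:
J(U) = 8*U² (J(U) = 4*(2*U²) = 8*U²)
Y(c) = 4*c² (Y(c) = (2*c)*(2*c) = 4*c²)
21*(-16 + ((J(5) + 35) + Y(6))) = 21*(-16 + ((8*5² + 35) + 4*6²)) = 21*(-16 + ((8*25 + 35) + 4*36)) = 21*(-16 + ((200 + 35) + 144)) = 21*(-16 + (235 + 144)) = 21*(-16 + 379) = 21*363 = 7623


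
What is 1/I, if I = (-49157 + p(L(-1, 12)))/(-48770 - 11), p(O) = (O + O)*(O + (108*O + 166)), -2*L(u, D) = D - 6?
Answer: 48781/48191 ≈ 1.0122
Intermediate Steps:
L(u, D) = 3 - D/2 (L(u, D) = -(D - 6)/2 = -(-6 + D)/2 = 3 - D/2)
p(O) = 2*O*(166 + 109*O) (p(O) = (2*O)*(O + (166 + 108*O)) = (2*O)*(166 + 109*O) = 2*O*(166 + 109*O))
I = 48191/48781 (I = (-49157 + 2*(3 - 1/2*12)*(166 + 109*(3 - 1/2*12)))/(-48770 - 11) = (-49157 + 2*(3 - 6)*(166 + 109*(3 - 6)))/(-48781) = (-49157 + 2*(-3)*(166 + 109*(-3)))*(-1/48781) = (-49157 + 2*(-3)*(166 - 327))*(-1/48781) = (-49157 + 2*(-3)*(-161))*(-1/48781) = (-49157 + 966)*(-1/48781) = -48191*(-1/48781) = 48191/48781 ≈ 0.98791)
1/I = 1/(48191/48781) = 48781/48191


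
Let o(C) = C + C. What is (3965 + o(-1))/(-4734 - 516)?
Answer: -1321/1750 ≈ -0.75486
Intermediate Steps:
o(C) = 2*C
(3965 + o(-1))/(-4734 - 516) = (3965 + 2*(-1))/(-4734 - 516) = (3965 - 2)/(-5250) = 3963*(-1/5250) = -1321/1750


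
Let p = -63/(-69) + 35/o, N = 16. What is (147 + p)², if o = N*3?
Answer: 26929138201/1218816 ≈ 22095.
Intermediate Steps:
o = 48 (o = 16*3 = 48)
p = 1813/1104 (p = -63/(-69) + 35/48 = -63*(-1/69) + 35*(1/48) = 21/23 + 35/48 = 1813/1104 ≈ 1.6422)
(147 + p)² = (147 + 1813/1104)² = (164101/1104)² = 26929138201/1218816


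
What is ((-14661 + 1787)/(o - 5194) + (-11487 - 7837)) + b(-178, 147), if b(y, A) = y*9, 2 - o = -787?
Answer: -92166156/4405 ≈ -20923.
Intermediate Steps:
o = 789 (o = 2 - 1*(-787) = 2 + 787 = 789)
b(y, A) = 9*y
((-14661 + 1787)/(o - 5194) + (-11487 - 7837)) + b(-178, 147) = ((-14661 + 1787)/(789 - 5194) + (-11487 - 7837)) + 9*(-178) = (-12874/(-4405) - 19324) - 1602 = (-12874*(-1/4405) - 19324) - 1602 = (12874/4405 - 19324) - 1602 = -85109346/4405 - 1602 = -92166156/4405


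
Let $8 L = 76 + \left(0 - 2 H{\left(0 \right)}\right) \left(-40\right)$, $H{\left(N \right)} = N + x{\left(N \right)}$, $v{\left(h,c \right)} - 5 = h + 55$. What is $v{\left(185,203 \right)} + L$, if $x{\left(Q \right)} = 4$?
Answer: $\frac{589}{2} \approx 294.5$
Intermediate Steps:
$v{\left(h,c \right)} = 60 + h$ ($v{\left(h,c \right)} = 5 + \left(h + 55\right) = 5 + \left(55 + h\right) = 60 + h$)
$H{\left(N \right)} = 4 + N$ ($H{\left(N \right)} = N + 4 = 4 + N$)
$L = \frac{99}{2}$ ($L = \frac{76 + \left(0 - 2 \left(4 + 0\right)\right) \left(-40\right)}{8} = \frac{76 + \left(0 - 8\right) \left(-40\right)}{8} = \frac{76 - -320}{8} = \frac{76 + 320}{8} = \frac{1}{8} \cdot 396 = \frac{99}{2} \approx 49.5$)
$v{\left(185,203 \right)} + L = \left(60 + 185\right) + \frac{99}{2} = 245 + \frac{99}{2} = \frac{589}{2}$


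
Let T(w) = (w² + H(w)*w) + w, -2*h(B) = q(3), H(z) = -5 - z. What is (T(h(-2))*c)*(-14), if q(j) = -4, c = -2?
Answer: -224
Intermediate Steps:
h(B) = 2 (h(B) = -½*(-4) = 2)
T(w) = w + w² + w*(-5 - w) (T(w) = (w² + (-5 - w)*w) + w = (w² + w*(-5 - w)) + w = w + w² + w*(-5 - w))
(T(h(-2))*c)*(-14) = (-4*2*(-2))*(-14) = -8*(-2)*(-14) = 16*(-14) = -224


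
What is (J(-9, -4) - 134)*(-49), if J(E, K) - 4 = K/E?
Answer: 57134/9 ≈ 6348.2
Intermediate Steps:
J(E, K) = 4 + K/E
(J(-9, -4) - 134)*(-49) = ((4 - 4/(-9)) - 134)*(-49) = ((4 - 4*(-⅑)) - 134)*(-49) = ((4 + 4/9) - 134)*(-49) = (40/9 - 134)*(-49) = -1166/9*(-49) = 57134/9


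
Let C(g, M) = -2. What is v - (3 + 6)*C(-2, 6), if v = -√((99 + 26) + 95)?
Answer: 18 - 2*√55 ≈ 3.1676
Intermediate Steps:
v = -2*√55 (v = -√(125 + 95) = -√220 = -2*√55 ≈ -14.832)
v - (3 + 6)*C(-2, 6) = -2*√55 - (3 + 6)*(-2) = -2*√55 - 9*(-2) = -2*√55 - 1*(-18) = -2*√55 + 18 = 18 - 2*√55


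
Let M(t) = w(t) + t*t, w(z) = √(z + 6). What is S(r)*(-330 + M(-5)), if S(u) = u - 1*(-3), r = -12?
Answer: 2736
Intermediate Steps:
w(z) = √(6 + z)
S(u) = 3 + u (S(u) = u + 3 = 3 + u)
M(t) = t² + √(6 + t) (M(t) = √(6 + t) + t*t = √(6 + t) + t² = t² + √(6 + t))
S(r)*(-330 + M(-5)) = (3 - 12)*(-330 + ((-5)² + √(6 - 5))) = -9*(-330 + (25 + √1)) = -9*(-330 + (25 + 1)) = -9*(-330 + 26) = -9*(-304) = 2736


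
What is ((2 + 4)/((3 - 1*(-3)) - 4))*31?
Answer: 93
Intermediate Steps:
((2 + 4)/((3 - 1*(-3)) - 4))*31 = (6/((3 + 3) - 4))*31 = (6/(6 - 4))*31 = (6/2)*31 = (6*(1/2))*31 = 3*31 = 93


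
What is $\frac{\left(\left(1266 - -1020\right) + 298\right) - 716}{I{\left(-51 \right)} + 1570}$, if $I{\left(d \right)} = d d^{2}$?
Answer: $- \frac{1868}{131081} \approx -0.014251$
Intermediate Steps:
$I{\left(d \right)} = d^{3}$
$\frac{\left(\left(1266 - -1020\right) + 298\right) - 716}{I{\left(-51 \right)} + 1570} = \frac{\left(\left(1266 - -1020\right) + 298\right) - 716}{\left(-51\right)^{3} + 1570} = \frac{\left(\left(1266 + 1020\right) + 298\right) - 716}{-132651 + 1570} = \frac{\left(2286 + 298\right) - 716}{-131081} = \left(2584 - 716\right) \left(- \frac{1}{131081}\right) = 1868 \left(- \frac{1}{131081}\right) = - \frac{1868}{131081}$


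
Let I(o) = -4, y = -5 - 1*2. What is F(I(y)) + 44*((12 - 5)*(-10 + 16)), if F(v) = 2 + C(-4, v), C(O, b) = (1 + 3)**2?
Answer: 1866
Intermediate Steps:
y = -7 (y = -5 - 2 = -7)
C(O, b) = 16 (C(O, b) = 4**2 = 16)
F(v) = 18 (F(v) = 2 + 16 = 18)
F(I(y)) + 44*((12 - 5)*(-10 + 16)) = 18 + 44*((12 - 5)*(-10 + 16)) = 18 + 44*(7*6) = 18 + 44*42 = 18 + 1848 = 1866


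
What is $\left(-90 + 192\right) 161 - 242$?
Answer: $16180$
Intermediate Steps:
$\left(-90 + 192\right) 161 - 242 = 102 \cdot 161 - 242 = 16422 - 242 = 16180$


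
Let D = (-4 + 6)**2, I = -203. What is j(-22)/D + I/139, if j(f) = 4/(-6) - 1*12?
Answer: -3859/834 ≈ -4.6271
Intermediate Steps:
D = 4 (D = 2**2 = 4)
j(f) = -38/3 (j(f) = 4*(-1/6) - 12 = -2/3 - 12 = -38/3)
j(-22)/D + I/139 = -38/3/4 - 203/139 = -38/3*1/4 - 203*1/139 = -19/6 - 203/139 = -3859/834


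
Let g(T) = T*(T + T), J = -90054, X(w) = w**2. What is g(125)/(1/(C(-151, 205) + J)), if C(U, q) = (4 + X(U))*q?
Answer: 143280343750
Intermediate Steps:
C(U, q) = q*(4 + U**2) (C(U, q) = (4 + U**2)*q = q*(4 + U**2))
g(T) = 2*T**2 (g(T) = T*(2*T) = 2*T**2)
g(125)/(1/(C(-151, 205) + J)) = (2*125**2)/(1/(205*(4 + (-151)**2) - 90054)) = (2*15625)/(1/(205*(4 + 22801) - 90054)) = 31250/(1/(205*22805 - 90054)) = 31250/(1/(4675025 - 90054)) = 31250/(1/4584971) = 31250*4584971 = 143280343750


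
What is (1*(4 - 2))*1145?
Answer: 2290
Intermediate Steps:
(1*(4 - 2))*1145 = (1*2)*1145 = 2*1145 = 2290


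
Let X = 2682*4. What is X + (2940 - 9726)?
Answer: 3942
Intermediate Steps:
X = 10728
X + (2940 - 9726) = 10728 + (2940 - 9726) = 10728 - 6786 = 3942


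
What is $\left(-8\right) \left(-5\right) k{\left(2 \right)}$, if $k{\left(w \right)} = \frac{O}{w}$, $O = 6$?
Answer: $120$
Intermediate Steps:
$k{\left(w \right)} = \frac{6}{w}$
$\left(-8\right) \left(-5\right) k{\left(2 \right)} = \left(-8\right) \left(-5\right) \frac{6}{2} = 40 \cdot 6 \cdot \frac{1}{2} = 40 \cdot 3 = 120$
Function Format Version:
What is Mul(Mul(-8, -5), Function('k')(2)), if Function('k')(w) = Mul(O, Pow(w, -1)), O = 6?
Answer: 120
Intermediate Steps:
Function('k')(w) = Mul(6, Pow(w, -1))
Mul(Mul(-8, -5), Function('k')(2)) = Mul(Mul(-8, -5), Mul(6, Pow(2, -1))) = Mul(40, Mul(6, Rational(1, 2))) = Mul(40, 3) = 120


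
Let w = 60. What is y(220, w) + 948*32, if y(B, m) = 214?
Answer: 30550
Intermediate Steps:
y(220, w) + 948*32 = 214 + 948*32 = 214 + 30336 = 30550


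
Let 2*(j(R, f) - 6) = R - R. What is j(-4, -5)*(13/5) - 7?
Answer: 43/5 ≈ 8.6000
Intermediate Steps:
j(R, f) = 6 (j(R, f) = 6 + (R - R)/2 = 6 + (½)*0 = 6 + 0 = 6)
j(-4, -5)*(13/5) - 7 = 6*(13/5) - 7 = 78/5 - 7 = 43/5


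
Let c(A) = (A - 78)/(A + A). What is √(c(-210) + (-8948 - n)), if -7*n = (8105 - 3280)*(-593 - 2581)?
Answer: I*√2691006710/35 ≈ 1482.1*I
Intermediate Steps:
c(A) = (-78 + A)/(2*A) (c(A) = (-78 + A)/((2*A)) = (-78 + A)*(1/(2*A)) = (-78 + A)/(2*A))
n = 15314550/7 (n = -(8105 - 3280)*(-593 - 2581)/7 = -4825*(-3174)/7 = -⅐*(-15314550) = 15314550/7 ≈ 2.1878e+6)
√(c(-210) + (-8948 - n)) = √((½)*(-78 - 210)/(-210) + (-8948 - 1*15314550/7)) = √((½)*(-1/210)*(-288) + (-8948 - 15314550/7)) = √(24/35 - 15377186/7) = √(-76885906/35) = I*√2691006710/35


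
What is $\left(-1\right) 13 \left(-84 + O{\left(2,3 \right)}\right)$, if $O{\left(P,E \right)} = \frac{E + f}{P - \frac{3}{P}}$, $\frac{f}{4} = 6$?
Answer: $390$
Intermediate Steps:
$f = 24$ ($f = 4 \cdot 6 = 24$)
$O{\left(P,E \right)} = \frac{24 + E}{P - \frac{3}{P}}$ ($O{\left(P,E \right)} = \frac{E + 24}{P - \frac{3}{P}} = \frac{24 + E}{P - \frac{3}{P}}$)
$\left(-1\right) 13 \left(-84 + O{\left(2,3 \right)}\right) = \left(-1\right) 13 \left(-84 + \frac{2 \left(24 + 3\right)}{-3 + 2^{2}}\right) = - 13 \left(-84 + 2 \frac{1}{-3 + 4} \cdot 27\right) = - 13 \left(-84 + 2 \cdot 1^{-1} \cdot 27\right) = - 13 \left(-84 + 2 \cdot 1 \cdot 27\right) = - 13 \left(-84 + 54\right) = \left(-13\right) \left(-30\right) = 390$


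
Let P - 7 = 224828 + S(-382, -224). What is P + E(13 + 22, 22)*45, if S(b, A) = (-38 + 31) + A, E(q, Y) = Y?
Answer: 225594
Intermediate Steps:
S(b, A) = -7 + A
P = 224604 (P = 7 + (224828 + (-7 - 224)) = 7 + (224828 - 231) = 7 + 224597 = 224604)
P + E(13 + 22, 22)*45 = 224604 + 22*45 = 224604 + 990 = 225594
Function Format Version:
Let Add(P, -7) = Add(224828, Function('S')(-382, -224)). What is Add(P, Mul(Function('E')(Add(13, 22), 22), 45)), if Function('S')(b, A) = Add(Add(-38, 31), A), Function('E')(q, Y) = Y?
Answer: 225594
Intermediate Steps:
Function('S')(b, A) = Add(-7, A)
P = 224604 (P = Add(7, Add(224828, Add(-7, -224))) = Add(7, Add(224828, -231)) = Add(7, 224597) = 224604)
Add(P, Mul(Function('E')(Add(13, 22), 22), 45)) = Add(224604, Mul(22, 45)) = Add(224604, 990) = 225594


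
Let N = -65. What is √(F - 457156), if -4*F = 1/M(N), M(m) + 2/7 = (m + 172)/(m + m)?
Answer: I*√1861686432354/2018 ≈ 676.13*I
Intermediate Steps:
M(m) = -2/7 + (172 + m)/(2*m) (M(m) = -2/7 + (m + 172)/(m + m) = -2/7 + (172 + m)/((2*m)) = -2/7 + (172 + m)*(1/(2*m)) = -2/7 + (172 + m)/(2*m))
F = 455/2018 (F = -1/(4*(3/14 + 86/(-65))) = -1/(4*(3/14 + 86*(-1/65))) = -1/(4*(3/14 - 86/65)) = -1/(4*(-1009/910)) = -¼*(-910/1009) = 455/2018 ≈ 0.22547)
√(F - 457156) = √(455/2018 - 457156) = √(-922540353/2018) = I*√1861686432354/2018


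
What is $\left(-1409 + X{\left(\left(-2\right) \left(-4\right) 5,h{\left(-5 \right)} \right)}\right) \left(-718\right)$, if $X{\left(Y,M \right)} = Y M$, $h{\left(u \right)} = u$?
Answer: $1155262$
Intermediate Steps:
$X{\left(Y,M \right)} = M Y$
$\left(-1409 + X{\left(\left(-2\right) \left(-4\right) 5,h{\left(-5 \right)} \right)}\right) \left(-718\right) = \left(-1409 - 5 \left(-2\right) \left(-4\right) 5\right) \left(-718\right) = \left(-1409 - 5 \cdot 8 \cdot 5\right) \left(-718\right) = \left(-1409 - 200\right) \left(-718\right) = \left(-1609\right) \left(-718\right) = 1155262$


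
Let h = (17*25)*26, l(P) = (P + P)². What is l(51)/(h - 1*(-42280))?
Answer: 5202/26665 ≈ 0.19509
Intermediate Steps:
l(P) = 4*P² (l(P) = (2*P)² = 4*P²)
h = 11050 (h = 425*26 = 11050)
l(51)/(h - 1*(-42280)) = (4*51²)/(11050 - 1*(-42280)) = (4*2601)/(11050 + 42280) = 10404/53330 = 10404*(1/53330) = 5202/26665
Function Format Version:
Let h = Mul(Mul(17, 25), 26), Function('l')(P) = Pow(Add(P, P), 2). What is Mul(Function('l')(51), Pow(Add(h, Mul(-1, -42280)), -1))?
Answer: Rational(5202, 26665) ≈ 0.19509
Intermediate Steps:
Function('l')(P) = Mul(4, Pow(P, 2)) (Function('l')(P) = Pow(Mul(2, P), 2) = Mul(4, Pow(P, 2)))
h = 11050 (h = Mul(425, 26) = 11050)
Mul(Function('l')(51), Pow(Add(h, Mul(-1, -42280)), -1)) = Mul(Mul(4, Pow(51, 2)), Pow(Add(11050, Mul(-1, -42280)), -1)) = Mul(Mul(4, 2601), Pow(Add(11050, 42280), -1)) = Mul(10404, Pow(53330, -1)) = Mul(10404, Rational(1, 53330)) = Rational(5202, 26665)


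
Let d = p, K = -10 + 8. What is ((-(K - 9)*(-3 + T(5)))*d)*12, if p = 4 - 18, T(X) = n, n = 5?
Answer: -3696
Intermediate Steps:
T(X) = 5
K = -2
p = -14
d = -14
((-(K - 9)*(-3 + T(5)))*d)*12 = (-(-2 - 9)*(-3 + 5)*(-14))*12 = (-(-11)*2*(-14))*12 = (-1*(-22)*(-14))*12 = (22*(-14))*12 = -308*12 = -3696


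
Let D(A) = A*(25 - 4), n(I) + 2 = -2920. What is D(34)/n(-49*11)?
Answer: -119/487 ≈ -0.24435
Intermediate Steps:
n(I) = -2922 (n(I) = -2 - 2920 = -2922)
D(A) = 21*A (D(A) = A*21 = 21*A)
D(34)/n(-49*11) = (21*34)/(-2922) = 714*(-1/2922) = -119/487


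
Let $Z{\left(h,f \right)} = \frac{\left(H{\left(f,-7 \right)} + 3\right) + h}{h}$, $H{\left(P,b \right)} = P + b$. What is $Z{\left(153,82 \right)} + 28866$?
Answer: $\frac{1472243}{51} \approx 28868.0$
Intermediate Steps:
$Z{\left(h,f \right)} = \frac{-4 + f + h}{h}$ ($Z{\left(h,f \right)} = \frac{\left(\left(f - 7\right) + 3\right) + h}{h} = \frac{\left(\left(-7 + f\right) + 3\right) + h}{h} = \frac{\left(-4 + f\right) + h}{h} = \frac{-4 + f + h}{h}$)
$Z{\left(153,82 \right)} + 28866 = \frac{-4 + 82 + 153}{153} + 28866 = \frac{1}{153} \cdot 231 + 28866 = \frac{77}{51} + 28866 = \frac{1472243}{51}$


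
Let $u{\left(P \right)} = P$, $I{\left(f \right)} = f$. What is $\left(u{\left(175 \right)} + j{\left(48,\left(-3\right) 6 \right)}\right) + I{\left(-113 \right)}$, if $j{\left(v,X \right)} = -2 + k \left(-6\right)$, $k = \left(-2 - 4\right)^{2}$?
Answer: $-156$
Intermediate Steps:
$k = 36$ ($k = \left(-6\right)^{2} = 36$)
$j{\left(v,X \right)} = -218$ ($j{\left(v,X \right)} = -2 + 36 \left(-6\right) = -2 - 216 = -218$)
$\left(u{\left(175 \right)} + j{\left(48,\left(-3\right) 6 \right)}\right) + I{\left(-113 \right)} = \left(175 - 218\right) - 113 = -43 - 113 = -156$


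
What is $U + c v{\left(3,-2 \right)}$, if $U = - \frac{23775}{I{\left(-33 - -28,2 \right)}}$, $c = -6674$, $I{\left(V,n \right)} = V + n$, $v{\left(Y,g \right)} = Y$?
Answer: $-12097$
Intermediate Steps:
$U = 7925$ ($U = - \frac{23775}{\left(-33 - -28\right) + 2} = - \frac{23775}{\left(-33 + 28\right) + 2} = - \frac{23775}{-5 + 2} = - \frac{23775}{-3} = \left(-23775\right) \left(- \frac{1}{3}\right) = 7925$)
$U + c v{\left(3,-2 \right)} = 7925 - 20022 = -12097$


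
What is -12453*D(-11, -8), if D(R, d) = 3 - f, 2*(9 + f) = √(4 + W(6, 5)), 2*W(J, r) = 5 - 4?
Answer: -149436 + 37359*√2/4 ≈ -1.3623e+5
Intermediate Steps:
W(J, r) = ½ (W(J, r) = (5 - 4)/2 = (½)*1 = ½)
f = -9 + 3*√2/4 (f = -9 + √(4 + ½)/2 = -9 + √(9/2)/2 = -9 + (3*√2/2)/2 = -9 + 3*√2/4 ≈ -7.9393)
D(R, d) = 12 - 3*√2/4 (D(R, d) = 3 - (-9 + 3*√2/4) = 3 + (9 - 3*√2/4) = 12 - 3*√2/4)
-12453*D(-11, -8) = -12453*(12 - 3*√2/4) = -149436 + 37359*√2/4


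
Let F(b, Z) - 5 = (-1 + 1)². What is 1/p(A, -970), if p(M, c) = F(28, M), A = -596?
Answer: ⅕ ≈ 0.20000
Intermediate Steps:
F(b, Z) = 5 (F(b, Z) = 5 + (-1 + 1)² = 5 + 0² = 5 + 0 = 5)
p(M, c) = 5
1/p(A, -970) = 1/5 = ⅕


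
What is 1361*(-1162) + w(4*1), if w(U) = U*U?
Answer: -1581466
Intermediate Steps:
w(U) = U²
1361*(-1162) + w(4*1) = 1361*(-1162) + (4*1)² = -1581482 + 4² = -1581482 + 16 = -1581466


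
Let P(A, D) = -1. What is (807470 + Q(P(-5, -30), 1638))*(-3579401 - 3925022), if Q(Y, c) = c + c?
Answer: -6084180929558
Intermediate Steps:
Q(Y, c) = 2*c
(807470 + Q(P(-5, -30), 1638))*(-3579401 - 3925022) = (807470 + 2*1638)*(-3579401 - 3925022) = (807470 + 3276)*(-7504423) = 810746*(-7504423) = -6084180929558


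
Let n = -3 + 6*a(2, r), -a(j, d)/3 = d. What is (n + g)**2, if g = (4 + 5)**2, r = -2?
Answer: 12996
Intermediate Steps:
a(j, d) = -3*d
g = 81 (g = 9**2 = 81)
n = 33 (n = -3 + 6*(-3*(-2)) = -3 + 6*6 = -3 + 36 = 33)
(n + g)**2 = (33 + 81)**2 = 114**2 = 12996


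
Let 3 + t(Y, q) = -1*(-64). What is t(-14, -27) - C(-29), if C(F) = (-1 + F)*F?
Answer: -809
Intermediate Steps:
t(Y, q) = 61 (t(Y, q) = -3 - 1*(-64) = -3 + 64 = 61)
C(F) = F*(-1 + F)
t(-14, -27) - C(-29) = 61 - (-29)*(-1 - 29) = 61 - (-29)*(-30) = 61 - 1*870 = 61 - 870 = -809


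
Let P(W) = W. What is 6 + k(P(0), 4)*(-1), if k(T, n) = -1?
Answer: 7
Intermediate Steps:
6 + k(P(0), 4)*(-1) = 6 - 1*(-1) = 6 + 1 = 7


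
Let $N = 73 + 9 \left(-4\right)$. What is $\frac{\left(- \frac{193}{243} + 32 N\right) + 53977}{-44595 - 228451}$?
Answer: $- \frac{6701965}{33175089} \approx -0.20202$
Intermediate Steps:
$N = 37$ ($N = 73 - 36 = 37$)
$\frac{\left(- \frac{193}{243} + 32 N\right) + 53977}{-44595 - 228451} = \frac{\left(- \frac{193}{243} + 32 \cdot 37\right) + 53977}{-44595 - 228451} = \frac{\left(\left(-193\right) \frac{1}{243} + 1184\right) + 53977}{-273046} = \left(\left(- \frac{193}{243} + 1184\right) + 53977\right) \left(- \frac{1}{273046}\right) = \left(\frac{287519}{243} + 53977\right) \left(- \frac{1}{273046}\right) = \frac{13403930}{243} \left(- \frac{1}{273046}\right) = - \frac{6701965}{33175089}$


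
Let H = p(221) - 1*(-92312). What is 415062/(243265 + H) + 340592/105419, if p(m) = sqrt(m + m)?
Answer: 53038032809226610/11871436256657053 - 415062*sqrt(442)/112611922487 ≈ 4.4676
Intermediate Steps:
p(m) = sqrt(2)*sqrt(m) (p(m) = sqrt(2*m) = sqrt(2)*sqrt(m))
H = 92312 + sqrt(442) (H = sqrt(2)*sqrt(221) - 1*(-92312) = sqrt(442) + 92312 = 92312 + sqrt(442) ≈ 92333.)
415062/(243265 + H) + 340592/105419 = 415062/(243265 + (92312 + sqrt(442))) + 340592/105419 = 415062/(335577 + sqrt(442)) + 340592*(1/105419) = 415062/(335577 + sqrt(442)) + 340592/105419 = 340592/105419 + 415062/(335577 + sqrt(442))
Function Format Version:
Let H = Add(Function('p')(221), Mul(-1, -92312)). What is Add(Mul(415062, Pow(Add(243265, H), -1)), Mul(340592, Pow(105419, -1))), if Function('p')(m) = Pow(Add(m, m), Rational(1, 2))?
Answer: Add(Rational(53038032809226610, 11871436256657053), Mul(Rational(-415062, 112611922487), Pow(442, Rational(1, 2)))) ≈ 4.4676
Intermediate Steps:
Function('p')(m) = Mul(Pow(2, Rational(1, 2)), Pow(m, Rational(1, 2))) (Function('p')(m) = Pow(Mul(2, m), Rational(1, 2)) = Mul(Pow(2, Rational(1, 2)), Pow(m, Rational(1, 2))))
H = Add(92312, Pow(442, Rational(1, 2))) (H = Add(Mul(Pow(2, Rational(1, 2)), Pow(221, Rational(1, 2))), Mul(-1, -92312)) = Add(Pow(442, Rational(1, 2)), 92312) = Add(92312, Pow(442, Rational(1, 2))) ≈ 92333.)
Add(Mul(415062, Pow(Add(243265, H), -1)), Mul(340592, Pow(105419, -1))) = Add(Mul(415062, Pow(Add(243265, Add(92312, Pow(442, Rational(1, 2)))), -1)), Mul(340592, Pow(105419, -1))) = Add(Mul(415062, Pow(Add(335577, Pow(442, Rational(1, 2))), -1)), Mul(340592, Rational(1, 105419))) = Add(Mul(415062, Pow(Add(335577, Pow(442, Rational(1, 2))), -1)), Rational(340592, 105419)) = Add(Rational(340592, 105419), Mul(415062, Pow(Add(335577, Pow(442, Rational(1, 2))), -1)))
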